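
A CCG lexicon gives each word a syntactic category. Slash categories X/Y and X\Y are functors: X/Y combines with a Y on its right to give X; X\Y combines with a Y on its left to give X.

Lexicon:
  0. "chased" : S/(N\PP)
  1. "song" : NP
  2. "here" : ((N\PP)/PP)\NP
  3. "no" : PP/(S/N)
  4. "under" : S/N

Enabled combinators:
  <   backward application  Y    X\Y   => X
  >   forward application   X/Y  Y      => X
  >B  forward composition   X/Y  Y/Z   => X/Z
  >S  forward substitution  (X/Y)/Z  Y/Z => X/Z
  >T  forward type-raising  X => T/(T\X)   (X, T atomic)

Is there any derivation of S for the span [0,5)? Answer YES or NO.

YES

[0,5] S   >
  [0,1] "chased" : S/(N\PP)
  [1,5] N\PP   >
    [1,3] (N\PP)/PP   <
      [1,2] "song" : NP
      [2,3] "here" : ((N\PP)/PP)\NP
    [3,5] PP   >
      [3,4] "no" : PP/(S/N)
      [4,5] "under" : S/N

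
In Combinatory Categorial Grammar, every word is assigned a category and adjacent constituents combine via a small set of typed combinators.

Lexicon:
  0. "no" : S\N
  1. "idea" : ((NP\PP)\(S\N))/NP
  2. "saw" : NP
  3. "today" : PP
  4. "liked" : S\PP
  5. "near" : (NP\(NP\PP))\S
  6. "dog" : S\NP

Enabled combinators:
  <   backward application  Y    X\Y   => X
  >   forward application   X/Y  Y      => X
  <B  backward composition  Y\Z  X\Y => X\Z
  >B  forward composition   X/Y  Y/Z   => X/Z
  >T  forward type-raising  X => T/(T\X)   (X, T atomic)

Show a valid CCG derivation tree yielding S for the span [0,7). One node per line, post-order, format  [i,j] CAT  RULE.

[0,1] S\N  lex  "no"
[1,2] ((NP\PP)\(S\N))/NP  lex  "idea"
[2,3] NP  lex  "saw"
[1,3] (NP\PP)\(S\N)  >  k=2
[0,3] NP\PP  <  k=1
[3,4] PP  lex  "today"
[3,4] S/(S\PP)  >T
[4,5] S\PP  lex  "liked"
[3,5] S  >  k=4
[5,6] (NP\(NP\PP))\S  lex  "near"
[3,6] NP\(NP\PP)  <  k=5
[0,6] NP  <  k=3
[6,7] S\NP  lex  "dog"
[0,7] S  <  k=6

[0,7] S   <
  [0,6] NP   <
    [0,3] NP\PP   <
      [0,1] "no" : S\N
      [1,3] (NP\PP)\(S\N)   >
        [1,2] "idea" : ((NP\PP)\(S\N))/NP
        [2,3] "saw" : NP
    [3,6] NP\(NP\PP)   <
      [3,5] S   >
        [3,4] S/(S\PP)   >T
          [3,4] "today" : PP
        [4,5] "liked" : S\PP
      [5,6] "near" : (NP\(NP\PP))\S
  [6,7] "dog" : S\NP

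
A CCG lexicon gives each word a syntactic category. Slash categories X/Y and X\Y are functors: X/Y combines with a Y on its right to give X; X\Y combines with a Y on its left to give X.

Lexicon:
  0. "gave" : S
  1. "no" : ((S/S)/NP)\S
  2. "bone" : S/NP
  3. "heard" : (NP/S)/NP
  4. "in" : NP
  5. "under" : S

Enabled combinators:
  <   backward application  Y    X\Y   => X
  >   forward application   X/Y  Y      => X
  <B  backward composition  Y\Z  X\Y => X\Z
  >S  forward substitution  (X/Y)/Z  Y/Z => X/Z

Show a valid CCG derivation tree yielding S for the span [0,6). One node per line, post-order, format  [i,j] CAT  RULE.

[0,6] S   >
  [0,3] S/NP   >S
    [0,2] (S/S)/NP   <
      [0,1] "gave" : S
      [1,2] "no" : ((S/S)/NP)\S
    [2,3] "bone" : S/NP
  [3,6] NP   >
    [3,5] NP/S   >
      [3,4] "heard" : (NP/S)/NP
      [4,5] "in" : NP
    [5,6] "under" : S

[0,1] S  lex  "gave"
[1,2] ((S/S)/NP)\S  lex  "no"
[0,2] (S/S)/NP  <  k=1
[2,3] S/NP  lex  "bone"
[0,3] S/NP  >S  k=2
[3,4] (NP/S)/NP  lex  "heard"
[4,5] NP  lex  "in"
[3,5] NP/S  >  k=4
[5,6] S  lex  "under"
[3,6] NP  >  k=5
[0,6] S  >  k=3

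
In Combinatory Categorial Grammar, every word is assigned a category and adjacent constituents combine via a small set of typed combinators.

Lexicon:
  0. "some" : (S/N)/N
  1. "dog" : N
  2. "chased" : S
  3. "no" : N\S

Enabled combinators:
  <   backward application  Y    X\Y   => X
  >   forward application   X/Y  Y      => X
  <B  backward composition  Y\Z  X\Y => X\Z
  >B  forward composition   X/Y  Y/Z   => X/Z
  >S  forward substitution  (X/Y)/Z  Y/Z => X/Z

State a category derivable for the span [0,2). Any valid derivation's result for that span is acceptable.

S/N

[0,4] S   >
  [0,2] S/N   >
    [0,1] "some" : (S/N)/N
    [1,2] "dog" : N
  [2,4] N   <
    [2,3] "chased" : S
    [3,4] "no" : N\S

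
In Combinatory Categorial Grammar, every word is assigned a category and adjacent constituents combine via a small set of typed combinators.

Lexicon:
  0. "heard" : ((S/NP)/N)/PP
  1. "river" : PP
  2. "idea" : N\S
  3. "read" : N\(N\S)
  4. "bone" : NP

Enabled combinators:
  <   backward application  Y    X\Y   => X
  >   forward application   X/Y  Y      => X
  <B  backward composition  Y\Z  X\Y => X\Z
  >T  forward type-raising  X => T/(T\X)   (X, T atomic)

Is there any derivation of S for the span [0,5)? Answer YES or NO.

[0,5] S   >
  [0,4] S/NP   >
    [0,2] (S/NP)/N   >
      [0,1] "heard" : ((S/NP)/N)/PP
      [1,2] "river" : PP
    [2,4] N   <
      [2,3] "idea" : N\S
      [3,4] "read" : N\(N\S)
  [4,5] "bone" : NP

YES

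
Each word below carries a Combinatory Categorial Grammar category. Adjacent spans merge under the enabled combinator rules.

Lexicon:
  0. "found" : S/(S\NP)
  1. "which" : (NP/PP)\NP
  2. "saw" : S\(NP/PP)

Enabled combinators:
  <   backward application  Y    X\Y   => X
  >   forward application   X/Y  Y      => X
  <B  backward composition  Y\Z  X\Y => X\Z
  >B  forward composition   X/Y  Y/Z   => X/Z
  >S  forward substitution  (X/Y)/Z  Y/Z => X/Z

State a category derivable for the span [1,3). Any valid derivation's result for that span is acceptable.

S\NP

[0,3] S   >
  [0,1] "found" : S/(S\NP)
  [1,3] S\NP   <B
    [1,2] "which" : (NP/PP)\NP
    [2,3] "saw" : S\(NP/PP)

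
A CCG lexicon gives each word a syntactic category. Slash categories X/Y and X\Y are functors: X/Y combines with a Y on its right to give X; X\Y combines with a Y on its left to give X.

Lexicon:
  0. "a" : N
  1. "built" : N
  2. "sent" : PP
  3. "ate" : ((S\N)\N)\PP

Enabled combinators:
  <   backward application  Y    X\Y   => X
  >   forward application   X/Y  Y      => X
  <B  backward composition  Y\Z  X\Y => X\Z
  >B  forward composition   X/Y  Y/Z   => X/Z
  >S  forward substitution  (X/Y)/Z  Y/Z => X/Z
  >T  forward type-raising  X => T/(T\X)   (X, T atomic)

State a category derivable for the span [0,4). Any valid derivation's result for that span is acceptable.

[0,4] S   <
  [0,1] "a" : N
  [1,4] S\N   <
    [1,2] "built" : N
    [2,4] (S\N)\N   <
      [2,3] "sent" : PP
      [3,4] "ate" : ((S\N)\N)\PP

S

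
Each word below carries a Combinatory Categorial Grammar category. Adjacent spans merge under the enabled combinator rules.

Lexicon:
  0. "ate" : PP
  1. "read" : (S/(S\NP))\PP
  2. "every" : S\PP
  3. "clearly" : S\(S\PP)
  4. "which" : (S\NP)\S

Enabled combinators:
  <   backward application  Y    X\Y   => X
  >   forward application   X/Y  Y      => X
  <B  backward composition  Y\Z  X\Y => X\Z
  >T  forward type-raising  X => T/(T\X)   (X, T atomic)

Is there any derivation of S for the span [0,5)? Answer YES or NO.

YES

[0,5] S   >
  [0,2] S/(S\NP)   <
    [0,1] "ate" : PP
    [1,2] "read" : (S/(S\NP))\PP
  [2,5] S\NP   <
    [2,4] S   <
      [2,3] "every" : S\PP
      [3,4] "clearly" : S\(S\PP)
    [4,5] "which" : (S\NP)\S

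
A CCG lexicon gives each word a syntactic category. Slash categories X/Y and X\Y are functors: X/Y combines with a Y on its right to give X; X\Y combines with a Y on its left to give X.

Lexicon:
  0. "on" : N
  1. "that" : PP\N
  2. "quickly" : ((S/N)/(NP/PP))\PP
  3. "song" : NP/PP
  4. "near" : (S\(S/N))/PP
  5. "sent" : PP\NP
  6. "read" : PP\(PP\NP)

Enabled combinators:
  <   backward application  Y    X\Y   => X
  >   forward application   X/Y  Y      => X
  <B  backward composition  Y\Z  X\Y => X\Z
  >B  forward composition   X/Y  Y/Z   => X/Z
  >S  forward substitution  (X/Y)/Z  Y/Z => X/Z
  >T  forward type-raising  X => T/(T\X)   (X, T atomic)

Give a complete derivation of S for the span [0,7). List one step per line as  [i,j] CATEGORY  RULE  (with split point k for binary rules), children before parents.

[0,7] S   <
  [0,4] S/N   >
    [0,3] (S/N)/(NP/PP)   <
      [0,2] PP   >
        [0,1] PP/(PP\N)   >T
          [0,1] "on" : N
        [1,2] "that" : PP\N
      [2,3] "quickly" : ((S/N)/(NP/PP))\PP
    [3,4] "song" : NP/PP
  [4,7] S\(S/N)   >
    [4,5] "near" : (S\(S/N))/PP
    [5,7] PP   <
      [5,6] "sent" : PP\NP
      [6,7] "read" : PP\(PP\NP)

[0,1] N  lex  "on"
[0,1] PP/(PP\N)  >T
[1,2] PP\N  lex  "that"
[0,2] PP  >  k=1
[2,3] ((S/N)/(NP/PP))\PP  lex  "quickly"
[0,3] (S/N)/(NP/PP)  <  k=2
[3,4] NP/PP  lex  "song"
[0,4] S/N  >  k=3
[4,5] (S\(S/N))/PP  lex  "near"
[5,6] PP\NP  lex  "sent"
[6,7] PP\(PP\NP)  lex  "read"
[5,7] PP  <  k=6
[4,7] S\(S/N)  >  k=5
[0,7] S  <  k=4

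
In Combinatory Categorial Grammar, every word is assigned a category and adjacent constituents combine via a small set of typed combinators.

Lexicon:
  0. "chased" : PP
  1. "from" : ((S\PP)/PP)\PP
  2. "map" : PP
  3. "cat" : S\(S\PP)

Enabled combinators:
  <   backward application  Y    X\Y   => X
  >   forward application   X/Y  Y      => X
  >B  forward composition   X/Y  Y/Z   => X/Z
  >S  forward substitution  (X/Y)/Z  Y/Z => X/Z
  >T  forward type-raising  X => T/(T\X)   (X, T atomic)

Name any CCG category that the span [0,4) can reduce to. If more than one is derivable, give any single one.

[0,4] S   <
  [0,3] S\PP   >
    [0,2] (S\PP)/PP   <
      [0,1] "chased" : PP
      [1,2] "from" : ((S\PP)/PP)\PP
    [2,3] "map" : PP
  [3,4] "cat" : S\(S\PP)

S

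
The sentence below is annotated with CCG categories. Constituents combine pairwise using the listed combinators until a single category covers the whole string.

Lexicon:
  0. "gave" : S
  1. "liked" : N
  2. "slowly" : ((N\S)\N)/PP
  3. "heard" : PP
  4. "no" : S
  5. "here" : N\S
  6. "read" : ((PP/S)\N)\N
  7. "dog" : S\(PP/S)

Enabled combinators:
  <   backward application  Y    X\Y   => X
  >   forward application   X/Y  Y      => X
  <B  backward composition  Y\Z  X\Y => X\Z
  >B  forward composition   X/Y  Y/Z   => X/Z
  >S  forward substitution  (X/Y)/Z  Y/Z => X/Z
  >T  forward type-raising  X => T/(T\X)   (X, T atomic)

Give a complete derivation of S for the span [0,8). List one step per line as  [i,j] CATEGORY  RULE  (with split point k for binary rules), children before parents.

[0,1] S  lex  "gave"
[0,1] N/(N\S)  >T
[1,2] N  lex  "liked"
[2,3] ((N\S)\N)/PP  lex  "slowly"
[3,4] PP  lex  "heard"
[2,4] (N\S)\N  >  k=3
[1,4] N\S  <  k=2
[0,4] N  >  k=1
[4,5] S  lex  "no"
[5,6] N\S  lex  "here"
[4,6] N  <  k=5
[6,7] ((PP/S)\N)\N  lex  "read"
[4,7] (PP/S)\N  <  k=6
[7,8] S\(PP/S)  lex  "dog"
[4,8] S\N  <B  k=7
[0,8] S  <  k=4

[0,8] S   <
  [0,4] N   >
    [0,1] N/(N\S)   >T
      [0,1] "gave" : S
    [1,4] N\S   <
      [1,2] "liked" : N
      [2,4] (N\S)\N   >
        [2,3] "slowly" : ((N\S)\N)/PP
        [3,4] "heard" : PP
  [4,8] S\N   <B
    [4,7] (PP/S)\N   <
      [4,6] N   <
        [4,5] "no" : S
        [5,6] "here" : N\S
      [6,7] "read" : ((PP/S)\N)\N
    [7,8] "dog" : S\(PP/S)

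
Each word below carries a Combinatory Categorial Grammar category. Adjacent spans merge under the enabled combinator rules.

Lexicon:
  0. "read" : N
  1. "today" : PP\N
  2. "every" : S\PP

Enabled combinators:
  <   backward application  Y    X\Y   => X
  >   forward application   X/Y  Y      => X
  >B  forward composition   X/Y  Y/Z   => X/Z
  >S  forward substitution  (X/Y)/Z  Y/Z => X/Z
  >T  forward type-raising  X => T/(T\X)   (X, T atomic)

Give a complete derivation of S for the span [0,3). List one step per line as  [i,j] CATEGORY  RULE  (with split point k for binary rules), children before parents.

[0,3] S   <
  [0,2] PP   <
    [0,1] "read" : N
    [1,2] "today" : PP\N
  [2,3] "every" : S\PP

[0,1] N  lex  "read"
[1,2] PP\N  lex  "today"
[0,2] PP  <  k=1
[2,3] S\PP  lex  "every"
[0,3] S  <  k=2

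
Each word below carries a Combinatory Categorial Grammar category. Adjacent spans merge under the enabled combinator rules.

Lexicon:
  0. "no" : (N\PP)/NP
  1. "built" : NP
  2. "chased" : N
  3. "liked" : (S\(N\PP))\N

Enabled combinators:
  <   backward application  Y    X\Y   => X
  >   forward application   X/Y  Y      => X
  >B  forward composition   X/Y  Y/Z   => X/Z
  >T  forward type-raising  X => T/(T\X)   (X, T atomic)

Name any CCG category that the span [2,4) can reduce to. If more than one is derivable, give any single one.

S\(N\PP)

[0,4] S   <
  [0,2] N\PP   >
    [0,1] "no" : (N\PP)/NP
    [1,2] "built" : NP
  [2,4] S\(N\PP)   <
    [2,3] "chased" : N
    [3,4] "liked" : (S\(N\PP))\N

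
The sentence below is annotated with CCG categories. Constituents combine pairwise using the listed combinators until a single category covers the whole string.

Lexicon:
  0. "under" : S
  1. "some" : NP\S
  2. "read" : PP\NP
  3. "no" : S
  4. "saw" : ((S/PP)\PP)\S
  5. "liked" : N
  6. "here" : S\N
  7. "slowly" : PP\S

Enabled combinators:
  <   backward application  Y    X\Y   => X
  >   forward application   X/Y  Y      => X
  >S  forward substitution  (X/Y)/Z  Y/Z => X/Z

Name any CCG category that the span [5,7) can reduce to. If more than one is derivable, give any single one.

S

[0,8] S   >
  [0,5] S/PP   <
    [0,3] PP   <
      [0,2] NP   <
        [0,1] "under" : S
        [1,2] "some" : NP\S
      [2,3] "read" : PP\NP
    [3,5] (S/PP)\PP   <
      [3,4] "no" : S
      [4,5] "saw" : ((S/PP)\PP)\S
  [5,8] PP   <
    [5,7] S   <
      [5,6] "liked" : N
      [6,7] "here" : S\N
    [7,8] "slowly" : PP\S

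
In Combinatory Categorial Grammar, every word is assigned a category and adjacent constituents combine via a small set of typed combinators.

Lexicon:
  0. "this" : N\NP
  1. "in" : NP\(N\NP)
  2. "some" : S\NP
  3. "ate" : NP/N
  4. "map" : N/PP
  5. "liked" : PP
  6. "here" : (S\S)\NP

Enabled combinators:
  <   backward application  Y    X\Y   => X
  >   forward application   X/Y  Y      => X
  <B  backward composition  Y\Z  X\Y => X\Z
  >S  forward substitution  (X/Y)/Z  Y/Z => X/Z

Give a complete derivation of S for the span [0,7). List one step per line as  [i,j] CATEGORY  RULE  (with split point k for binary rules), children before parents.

[0,1] N\NP  lex  "this"
[1,2] NP\(N\NP)  lex  "in"
[0,2] NP  <  k=1
[2,3] S\NP  lex  "some"
[3,4] NP/N  lex  "ate"
[4,5] N/PP  lex  "map"
[5,6] PP  lex  "liked"
[4,6] N  >  k=5
[3,6] NP  >  k=4
[6,7] (S\S)\NP  lex  "here"
[3,7] S\S  <  k=6
[2,7] S\NP  <B  k=3
[0,7] S  <  k=2

[0,7] S   <
  [0,2] NP   <
    [0,1] "this" : N\NP
    [1,2] "in" : NP\(N\NP)
  [2,7] S\NP   <B
    [2,3] "some" : S\NP
    [3,7] S\S   <
      [3,6] NP   >
        [3,4] "ate" : NP/N
        [4,6] N   >
          [4,5] "map" : N/PP
          [5,6] "liked" : PP
      [6,7] "here" : (S\S)\NP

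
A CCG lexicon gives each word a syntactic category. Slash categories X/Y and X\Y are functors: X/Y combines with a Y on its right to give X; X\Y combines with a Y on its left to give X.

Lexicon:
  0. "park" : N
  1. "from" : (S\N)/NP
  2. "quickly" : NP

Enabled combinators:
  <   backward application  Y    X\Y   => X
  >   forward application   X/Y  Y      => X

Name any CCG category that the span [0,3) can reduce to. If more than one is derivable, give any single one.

S

[0,3] S   <
  [0,1] "park" : N
  [1,3] S\N   >
    [1,2] "from" : (S\N)/NP
    [2,3] "quickly" : NP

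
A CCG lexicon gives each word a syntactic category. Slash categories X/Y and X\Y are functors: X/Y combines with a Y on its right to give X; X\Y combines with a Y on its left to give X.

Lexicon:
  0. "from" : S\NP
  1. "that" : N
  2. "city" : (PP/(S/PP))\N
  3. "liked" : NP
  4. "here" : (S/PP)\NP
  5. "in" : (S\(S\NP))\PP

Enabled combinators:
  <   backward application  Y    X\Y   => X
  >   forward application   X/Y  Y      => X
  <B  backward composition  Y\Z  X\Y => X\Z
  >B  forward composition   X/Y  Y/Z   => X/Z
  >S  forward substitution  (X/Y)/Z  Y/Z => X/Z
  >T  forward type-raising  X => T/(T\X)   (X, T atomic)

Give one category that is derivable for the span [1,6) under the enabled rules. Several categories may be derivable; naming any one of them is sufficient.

[0,6] S   <
  [0,1] "from" : S\NP
  [1,6] S\(S\NP)   <
    [1,5] PP   >
      [1,3] PP/(S/PP)   <
        [1,2] "that" : N
        [2,3] "city" : (PP/(S/PP))\N
      [3,5] S/PP   <
        [3,4] "liked" : NP
        [4,5] "here" : (S/PP)\NP
    [5,6] "in" : (S\(S\NP))\PP

S\(S\NP)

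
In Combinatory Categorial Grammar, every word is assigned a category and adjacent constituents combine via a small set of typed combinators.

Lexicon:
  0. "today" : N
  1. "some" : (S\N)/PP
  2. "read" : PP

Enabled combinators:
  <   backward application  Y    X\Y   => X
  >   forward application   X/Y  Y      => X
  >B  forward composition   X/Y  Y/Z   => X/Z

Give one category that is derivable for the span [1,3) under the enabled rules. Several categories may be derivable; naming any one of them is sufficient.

[0,3] S   <
  [0,1] "today" : N
  [1,3] S\N   >
    [1,2] "some" : (S\N)/PP
    [2,3] "read" : PP

S\N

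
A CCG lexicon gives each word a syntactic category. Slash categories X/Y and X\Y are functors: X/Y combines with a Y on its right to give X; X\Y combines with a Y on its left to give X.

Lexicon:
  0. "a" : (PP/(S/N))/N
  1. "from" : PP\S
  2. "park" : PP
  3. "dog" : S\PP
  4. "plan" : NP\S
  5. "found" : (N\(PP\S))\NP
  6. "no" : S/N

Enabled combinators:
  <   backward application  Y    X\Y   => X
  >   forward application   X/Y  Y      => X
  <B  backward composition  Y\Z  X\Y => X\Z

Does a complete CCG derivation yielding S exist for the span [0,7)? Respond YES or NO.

(PP/(S/N))/N PP\S PP S\PP NP\S (N\(PP\S))\NP S/N
CKY chart[0,7] = {PP}; S ∉ chart

NO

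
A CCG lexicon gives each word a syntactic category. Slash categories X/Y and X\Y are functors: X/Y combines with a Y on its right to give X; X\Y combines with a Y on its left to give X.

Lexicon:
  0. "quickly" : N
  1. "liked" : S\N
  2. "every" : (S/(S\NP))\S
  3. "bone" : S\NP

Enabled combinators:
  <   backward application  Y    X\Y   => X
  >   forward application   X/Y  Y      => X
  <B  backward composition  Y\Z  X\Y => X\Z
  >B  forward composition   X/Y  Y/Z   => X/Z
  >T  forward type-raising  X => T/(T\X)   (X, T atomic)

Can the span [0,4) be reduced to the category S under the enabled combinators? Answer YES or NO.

[0,4] S   >
  [0,3] S/(S\NP)   <
    [0,2] S   >
      [0,1] S/(S\N)   >T
        [0,1] "quickly" : N
      [1,2] "liked" : S\N
    [2,3] "every" : (S/(S\NP))\S
  [3,4] "bone" : S\NP

YES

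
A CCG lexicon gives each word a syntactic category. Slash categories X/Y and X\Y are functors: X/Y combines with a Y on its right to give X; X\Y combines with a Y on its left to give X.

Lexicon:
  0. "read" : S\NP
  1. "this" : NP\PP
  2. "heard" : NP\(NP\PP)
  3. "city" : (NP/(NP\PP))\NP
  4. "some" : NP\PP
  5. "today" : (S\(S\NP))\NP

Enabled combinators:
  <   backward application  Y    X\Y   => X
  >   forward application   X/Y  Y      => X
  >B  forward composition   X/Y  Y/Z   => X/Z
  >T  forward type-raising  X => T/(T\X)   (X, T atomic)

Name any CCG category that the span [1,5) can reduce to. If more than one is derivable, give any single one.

NP

[0,6] S   <
  [0,1] "read" : S\NP
  [1,6] S\(S\NP)   <
    [1,5] NP   >
      [1,4] NP/(NP\PP)   <
        [1,3] NP   <
          [1,2] "this" : NP\PP
          [2,3] "heard" : NP\(NP\PP)
        [3,4] "city" : (NP/(NP\PP))\NP
      [4,5] "some" : NP\PP
    [5,6] "today" : (S\(S\NP))\NP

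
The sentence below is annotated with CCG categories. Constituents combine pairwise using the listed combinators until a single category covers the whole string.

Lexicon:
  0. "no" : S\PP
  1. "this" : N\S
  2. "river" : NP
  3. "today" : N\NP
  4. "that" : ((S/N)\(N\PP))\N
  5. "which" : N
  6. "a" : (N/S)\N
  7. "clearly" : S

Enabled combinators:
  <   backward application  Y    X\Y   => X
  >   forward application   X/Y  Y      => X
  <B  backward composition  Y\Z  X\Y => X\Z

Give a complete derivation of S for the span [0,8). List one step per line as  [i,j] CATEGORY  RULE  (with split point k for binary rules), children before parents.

[0,8] S   >
  [0,5] S/N   <
    [0,2] N\PP   <B
      [0,1] "no" : S\PP
      [1,2] "this" : N\S
    [2,5] (S/N)\(N\PP)   <
      [2,4] N   <
        [2,3] "river" : NP
        [3,4] "today" : N\NP
      [4,5] "that" : ((S/N)\(N\PP))\N
  [5,8] N   >
    [5,7] N/S   <
      [5,6] "which" : N
      [6,7] "a" : (N/S)\N
    [7,8] "clearly" : S

[0,1] S\PP  lex  "no"
[1,2] N\S  lex  "this"
[0,2] N\PP  <B  k=1
[2,3] NP  lex  "river"
[3,4] N\NP  lex  "today"
[2,4] N  <  k=3
[4,5] ((S/N)\(N\PP))\N  lex  "that"
[2,5] (S/N)\(N\PP)  <  k=4
[0,5] S/N  <  k=2
[5,6] N  lex  "which"
[6,7] (N/S)\N  lex  "a"
[5,7] N/S  <  k=6
[7,8] S  lex  "clearly"
[5,8] N  >  k=7
[0,8] S  >  k=5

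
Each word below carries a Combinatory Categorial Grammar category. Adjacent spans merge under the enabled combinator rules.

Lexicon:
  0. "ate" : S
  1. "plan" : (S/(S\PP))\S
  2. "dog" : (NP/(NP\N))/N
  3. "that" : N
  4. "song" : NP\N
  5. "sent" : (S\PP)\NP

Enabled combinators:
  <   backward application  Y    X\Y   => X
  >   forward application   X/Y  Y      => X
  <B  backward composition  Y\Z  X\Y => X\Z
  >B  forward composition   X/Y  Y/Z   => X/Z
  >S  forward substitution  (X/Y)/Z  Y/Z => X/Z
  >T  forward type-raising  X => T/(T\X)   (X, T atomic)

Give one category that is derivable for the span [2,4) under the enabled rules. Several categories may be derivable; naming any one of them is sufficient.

[0,6] S   >
  [0,2] S/(S\PP)   <
    [0,1] "ate" : S
    [1,2] "plan" : (S/(S\PP))\S
  [2,6] S\PP   <
    [2,5] NP   >
      [2,4] NP/(NP\N)   >
        [2,3] "dog" : (NP/(NP\N))/N
        [3,4] "that" : N
      [4,5] "song" : NP\N
    [5,6] "sent" : (S\PP)\NP

NP/(NP\N)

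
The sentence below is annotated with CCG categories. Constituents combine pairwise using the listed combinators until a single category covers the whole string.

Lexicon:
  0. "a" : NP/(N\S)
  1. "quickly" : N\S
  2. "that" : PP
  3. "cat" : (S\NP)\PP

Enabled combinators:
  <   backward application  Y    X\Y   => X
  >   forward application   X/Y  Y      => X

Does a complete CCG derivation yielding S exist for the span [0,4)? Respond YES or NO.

YES

[0,4] S   <
  [0,2] NP   >
    [0,1] "a" : NP/(N\S)
    [1,2] "quickly" : N\S
  [2,4] S\NP   <
    [2,3] "that" : PP
    [3,4] "cat" : (S\NP)\PP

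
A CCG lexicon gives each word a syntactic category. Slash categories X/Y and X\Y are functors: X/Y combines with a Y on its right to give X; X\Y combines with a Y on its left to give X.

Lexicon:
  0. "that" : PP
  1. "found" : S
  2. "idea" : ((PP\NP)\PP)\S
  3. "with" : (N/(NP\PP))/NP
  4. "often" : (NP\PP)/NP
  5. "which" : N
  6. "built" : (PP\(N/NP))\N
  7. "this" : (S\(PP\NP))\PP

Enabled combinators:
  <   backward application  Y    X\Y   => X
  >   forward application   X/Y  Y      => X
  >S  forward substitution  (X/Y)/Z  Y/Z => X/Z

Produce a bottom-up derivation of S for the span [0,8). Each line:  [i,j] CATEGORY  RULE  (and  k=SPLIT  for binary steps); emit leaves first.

[0,8] S   <
  [0,3] PP\NP   <
    [0,1] "that" : PP
    [1,3] (PP\NP)\PP   <
      [1,2] "found" : S
      [2,3] "idea" : ((PP\NP)\PP)\S
  [3,8] S\(PP\NP)   <
    [3,7] PP   <
      [3,5] N/NP   >S
        [3,4] "with" : (N/(NP\PP))/NP
        [4,5] "often" : (NP\PP)/NP
      [5,7] PP\(N/NP)   <
        [5,6] "which" : N
        [6,7] "built" : (PP\(N/NP))\N
    [7,8] "this" : (S\(PP\NP))\PP

[0,1] PP  lex  "that"
[1,2] S  lex  "found"
[2,3] ((PP\NP)\PP)\S  lex  "idea"
[1,3] (PP\NP)\PP  <  k=2
[0,3] PP\NP  <  k=1
[3,4] (N/(NP\PP))/NP  lex  "with"
[4,5] (NP\PP)/NP  lex  "often"
[3,5] N/NP  >S  k=4
[5,6] N  lex  "which"
[6,7] (PP\(N/NP))\N  lex  "built"
[5,7] PP\(N/NP)  <  k=6
[3,7] PP  <  k=5
[7,8] (S\(PP\NP))\PP  lex  "this"
[3,8] S\(PP\NP)  <  k=7
[0,8] S  <  k=3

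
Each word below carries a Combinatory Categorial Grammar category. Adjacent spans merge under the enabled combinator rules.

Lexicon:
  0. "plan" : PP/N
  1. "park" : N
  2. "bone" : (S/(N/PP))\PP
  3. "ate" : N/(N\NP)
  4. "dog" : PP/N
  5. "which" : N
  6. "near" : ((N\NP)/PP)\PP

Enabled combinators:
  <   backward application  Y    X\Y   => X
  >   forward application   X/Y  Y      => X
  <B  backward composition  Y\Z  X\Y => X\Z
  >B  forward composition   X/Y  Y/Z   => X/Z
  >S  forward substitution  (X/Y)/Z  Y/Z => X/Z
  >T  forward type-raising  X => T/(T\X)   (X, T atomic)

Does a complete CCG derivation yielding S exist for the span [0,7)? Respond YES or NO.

[0,7] S   >
  [0,3] S/(N/PP)   <
    [0,2] PP   >
      [0,1] "plan" : PP/N
      [1,2] "park" : N
    [2,3] "bone" : (S/(N/PP))\PP
  [3,7] N/PP   >B
    [3,4] "ate" : N/(N\NP)
    [4,7] (N\NP)/PP   <
      [4,6] PP   >
        [4,5] "dog" : PP/N
        [5,6] "which" : N
      [6,7] "near" : ((N\NP)/PP)\PP

YES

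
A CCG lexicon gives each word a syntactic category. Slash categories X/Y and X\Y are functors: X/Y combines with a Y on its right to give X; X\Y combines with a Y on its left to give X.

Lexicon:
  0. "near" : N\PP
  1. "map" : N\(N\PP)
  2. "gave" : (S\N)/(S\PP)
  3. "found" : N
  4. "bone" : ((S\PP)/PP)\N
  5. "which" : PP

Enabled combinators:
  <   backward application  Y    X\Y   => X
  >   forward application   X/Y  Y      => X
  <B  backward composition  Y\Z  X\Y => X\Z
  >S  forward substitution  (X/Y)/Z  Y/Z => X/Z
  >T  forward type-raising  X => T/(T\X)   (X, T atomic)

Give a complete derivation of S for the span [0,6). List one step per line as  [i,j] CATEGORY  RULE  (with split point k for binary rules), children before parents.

[0,6] S   <
  [0,2] N   <
    [0,1] "near" : N\PP
    [1,2] "map" : N\(N\PP)
  [2,6] S\N   >
    [2,3] "gave" : (S\N)/(S\PP)
    [3,6] S\PP   >
      [3,5] (S\PP)/PP   <
        [3,4] "found" : N
        [4,5] "bone" : ((S\PP)/PP)\N
      [5,6] "which" : PP

[0,1] N\PP  lex  "near"
[1,2] N\(N\PP)  lex  "map"
[0,2] N  <  k=1
[2,3] (S\N)/(S\PP)  lex  "gave"
[3,4] N  lex  "found"
[4,5] ((S\PP)/PP)\N  lex  "bone"
[3,5] (S\PP)/PP  <  k=4
[5,6] PP  lex  "which"
[3,6] S\PP  >  k=5
[2,6] S\N  >  k=3
[0,6] S  <  k=2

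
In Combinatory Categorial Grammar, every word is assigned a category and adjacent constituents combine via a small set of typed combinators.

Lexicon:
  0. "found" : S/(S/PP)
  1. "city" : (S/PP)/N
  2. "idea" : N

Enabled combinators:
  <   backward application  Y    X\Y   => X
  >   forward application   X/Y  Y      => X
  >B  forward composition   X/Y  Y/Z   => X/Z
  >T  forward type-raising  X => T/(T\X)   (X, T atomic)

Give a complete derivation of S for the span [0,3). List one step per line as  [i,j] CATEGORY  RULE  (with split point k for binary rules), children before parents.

[0,1] S/(S/PP)  lex  "found"
[1,2] (S/PP)/N  lex  "city"
[2,3] N  lex  "idea"
[1,3] S/PP  >  k=2
[0,3] S  >  k=1

[0,3] S   >
  [0,1] "found" : S/(S/PP)
  [1,3] S/PP   >
    [1,2] "city" : (S/PP)/N
    [2,3] "idea" : N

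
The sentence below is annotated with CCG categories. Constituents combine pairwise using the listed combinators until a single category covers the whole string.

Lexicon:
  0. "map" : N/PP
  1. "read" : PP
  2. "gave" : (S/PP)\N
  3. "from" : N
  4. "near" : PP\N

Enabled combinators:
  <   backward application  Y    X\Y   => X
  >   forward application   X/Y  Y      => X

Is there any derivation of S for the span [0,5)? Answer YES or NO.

[0,5] S   >
  [0,3] S/PP   <
    [0,2] N   >
      [0,1] "map" : N/PP
      [1,2] "read" : PP
    [2,3] "gave" : (S/PP)\N
  [3,5] PP   <
    [3,4] "from" : N
    [4,5] "near" : PP\N

YES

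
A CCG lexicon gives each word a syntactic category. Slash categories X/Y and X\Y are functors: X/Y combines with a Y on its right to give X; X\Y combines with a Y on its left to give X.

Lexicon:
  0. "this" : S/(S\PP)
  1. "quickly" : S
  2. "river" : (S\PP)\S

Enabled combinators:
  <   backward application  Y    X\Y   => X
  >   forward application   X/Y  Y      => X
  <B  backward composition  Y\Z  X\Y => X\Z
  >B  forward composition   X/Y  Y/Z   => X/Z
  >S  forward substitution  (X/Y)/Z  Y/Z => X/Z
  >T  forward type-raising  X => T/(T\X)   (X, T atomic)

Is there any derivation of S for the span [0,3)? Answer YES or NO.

[0,3] S   >
  [0,1] "this" : S/(S\PP)
  [1,3] S\PP   <
    [1,2] "quickly" : S
    [2,3] "river" : (S\PP)\S

YES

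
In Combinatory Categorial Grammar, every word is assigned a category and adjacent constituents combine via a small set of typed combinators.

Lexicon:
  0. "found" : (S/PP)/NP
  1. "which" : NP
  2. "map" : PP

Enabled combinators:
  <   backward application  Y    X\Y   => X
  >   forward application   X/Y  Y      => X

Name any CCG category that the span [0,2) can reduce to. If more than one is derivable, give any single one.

[0,3] S   >
  [0,2] S/PP   >
    [0,1] "found" : (S/PP)/NP
    [1,2] "which" : NP
  [2,3] "map" : PP

S/PP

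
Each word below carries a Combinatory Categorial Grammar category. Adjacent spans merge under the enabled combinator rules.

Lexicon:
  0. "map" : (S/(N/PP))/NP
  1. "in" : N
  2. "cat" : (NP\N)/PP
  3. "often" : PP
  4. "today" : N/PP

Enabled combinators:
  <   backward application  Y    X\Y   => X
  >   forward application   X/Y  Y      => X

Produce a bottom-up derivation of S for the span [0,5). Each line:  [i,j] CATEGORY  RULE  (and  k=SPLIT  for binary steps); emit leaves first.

[0,5] S   >
  [0,4] S/(N/PP)   >
    [0,1] "map" : (S/(N/PP))/NP
    [1,4] NP   <
      [1,2] "in" : N
      [2,4] NP\N   >
        [2,3] "cat" : (NP\N)/PP
        [3,4] "often" : PP
  [4,5] "today" : N/PP

[0,1] (S/(N/PP))/NP  lex  "map"
[1,2] N  lex  "in"
[2,3] (NP\N)/PP  lex  "cat"
[3,4] PP  lex  "often"
[2,4] NP\N  >  k=3
[1,4] NP  <  k=2
[0,4] S/(N/PP)  >  k=1
[4,5] N/PP  lex  "today"
[0,5] S  >  k=4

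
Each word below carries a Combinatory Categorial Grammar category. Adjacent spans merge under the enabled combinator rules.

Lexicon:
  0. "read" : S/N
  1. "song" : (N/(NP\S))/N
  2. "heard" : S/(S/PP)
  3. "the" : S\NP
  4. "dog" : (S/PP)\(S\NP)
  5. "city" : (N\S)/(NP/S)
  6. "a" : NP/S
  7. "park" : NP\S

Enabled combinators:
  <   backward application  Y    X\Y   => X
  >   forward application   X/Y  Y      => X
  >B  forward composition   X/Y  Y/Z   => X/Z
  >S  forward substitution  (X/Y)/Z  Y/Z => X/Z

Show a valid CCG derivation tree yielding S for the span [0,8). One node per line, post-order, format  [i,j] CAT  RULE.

[0,8] S   >
  [0,1] "read" : S/N
  [1,8] N   >
    [1,7] N/(NP\S)   >
      [1,2] "song" : (N/(NP\S))/N
      [2,7] N   <
        [2,5] S   >
          [2,3] "heard" : S/(S/PP)
          [3,5] S/PP   <
            [3,4] "the" : S\NP
            [4,5] "dog" : (S/PP)\(S\NP)
        [5,7] N\S   >
          [5,6] "city" : (N\S)/(NP/S)
          [6,7] "a" : NP/S
    [7,8] "park" : NP\S

[0,1] S/N  lex  "read"
[1,2] (N/(NP\S))/N  lex  "song"
[2,3] S/(S/PP)  lex  "heard"
[3,4] S\NP  lex  "the"
[4,5] (S/PP)\(S\NP)  lex  "dog"
[3,5] S/PP  <  k=4
[2,5] S  >  k=3
[5,6] (N\S)/(NP/S)  lex  "city"
[6,7] NP/S  lex  "a"
[5,7] N\S  >  k=6
[2,7] N  <  k=5
[1,7] N/(NP\S)  >  k=2
[7,8] NP\S  lex  "park"
[1,8] N  >  k=7
[0,8] S  >  k=1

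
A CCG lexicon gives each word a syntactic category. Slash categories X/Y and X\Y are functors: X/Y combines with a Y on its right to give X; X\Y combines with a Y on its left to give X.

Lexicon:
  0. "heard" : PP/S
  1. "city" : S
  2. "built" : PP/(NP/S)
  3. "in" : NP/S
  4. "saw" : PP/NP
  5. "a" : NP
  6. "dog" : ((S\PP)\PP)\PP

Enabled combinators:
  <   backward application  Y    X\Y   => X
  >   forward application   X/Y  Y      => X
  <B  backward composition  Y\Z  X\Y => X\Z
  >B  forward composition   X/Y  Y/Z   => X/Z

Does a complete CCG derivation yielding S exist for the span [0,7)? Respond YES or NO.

[0,7] S   <
  [0,2] PP   >
    [0,1] "heard" : PP/S
    [1,2] "city" : S
  [2,7] S\PP   <
    [2,4] PP   >
      [2,3] "built" : PP/(NP/S)
      [3,4] "in" : NP/S
    [4,7] (S\PP)\PP   <
      [4,6] PP   >
        [4,5] "saw" : PP/NP
        [5,6] "a" : NP
      [6,7] "dog" : ((S\PP)\PP)\PP

YES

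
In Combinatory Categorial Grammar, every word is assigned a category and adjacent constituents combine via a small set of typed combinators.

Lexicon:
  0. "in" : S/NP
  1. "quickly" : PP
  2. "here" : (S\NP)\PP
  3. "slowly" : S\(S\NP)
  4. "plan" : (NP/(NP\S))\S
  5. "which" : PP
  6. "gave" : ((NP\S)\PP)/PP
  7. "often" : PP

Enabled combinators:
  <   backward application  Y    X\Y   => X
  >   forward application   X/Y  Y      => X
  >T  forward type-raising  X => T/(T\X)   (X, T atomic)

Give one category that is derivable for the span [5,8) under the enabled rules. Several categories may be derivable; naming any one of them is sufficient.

NP\S

[0,8] S   >
  [0,1] "in" : S/NP
  [1,8] NP   >
    [1,5] NP/(NP\S)   <
      [1,4] S   <
        [1,3] S\NP   <
          [1,2] "quickly" : PP
          [2,3] "here" : (S\NP)\PP
        [3,4] "slowly" : S\(S\NP)
      [4,5] "plan" : (NP/(NP\S))\S
    [5,8] NP\S   <
      [5,6] "which" : PP
      [6,8] (NP\S)\PP   >
        [6,7] "gave" : ((NP\S)\PP)/PP
        [7,8] "often" : PP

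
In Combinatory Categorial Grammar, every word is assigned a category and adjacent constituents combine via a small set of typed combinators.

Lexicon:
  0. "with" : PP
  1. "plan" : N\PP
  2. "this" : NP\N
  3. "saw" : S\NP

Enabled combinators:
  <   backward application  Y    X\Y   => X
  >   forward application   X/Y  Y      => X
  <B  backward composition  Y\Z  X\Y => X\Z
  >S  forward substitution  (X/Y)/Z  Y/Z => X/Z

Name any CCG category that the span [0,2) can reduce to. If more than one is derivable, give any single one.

[0,4] S   <
  [0,3] NP   <
    [0,2] N   <
      [0,1] "with" : PP
      [1,2] "plan" : N\PP
    [2,3] "this" : NP\N
  [3,4] "saw" : S\NP

N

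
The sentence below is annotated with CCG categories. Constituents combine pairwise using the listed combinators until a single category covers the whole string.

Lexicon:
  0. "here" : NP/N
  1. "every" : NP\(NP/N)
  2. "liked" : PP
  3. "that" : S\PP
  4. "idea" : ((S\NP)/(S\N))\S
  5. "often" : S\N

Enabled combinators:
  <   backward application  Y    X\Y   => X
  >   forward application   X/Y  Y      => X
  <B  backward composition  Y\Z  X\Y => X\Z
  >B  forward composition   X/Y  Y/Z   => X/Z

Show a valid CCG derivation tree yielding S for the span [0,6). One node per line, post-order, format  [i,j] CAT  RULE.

[0,6] S   <
  [0,2] NP   <
    [0,1] "here" : NP/N
    [1,2] "every" : NP\(NP/N)
  [2,6] S\NP   >
    [2,5] (S\NP)/(S\N)   <
      [2,4] S   <
        [2,3] "liked" : PP
        [3,4] "that" : S\PP
      [4,5] "idea" : ((S\NP)/(S\N))\S
    [5,6] "often" : S\N

[0,1] NP/N  lex  "here"
[1,2] NP\(NP/N)  lex  "every"
[0,2] NP  <  k=1
[2,3] PP  lex  "liked"
[3,4] S\PP  lex  "that"
[2,4] S  <  k=3
[4,5] ((S\NP)/(S\N))\S  lex  "idea"
[2,5] (S\NP)/(S\N)  <  k=4
[5,6] S\N  lex  "often"
[2,6] S\NP  >  k=5
[0,6] S  <  k=2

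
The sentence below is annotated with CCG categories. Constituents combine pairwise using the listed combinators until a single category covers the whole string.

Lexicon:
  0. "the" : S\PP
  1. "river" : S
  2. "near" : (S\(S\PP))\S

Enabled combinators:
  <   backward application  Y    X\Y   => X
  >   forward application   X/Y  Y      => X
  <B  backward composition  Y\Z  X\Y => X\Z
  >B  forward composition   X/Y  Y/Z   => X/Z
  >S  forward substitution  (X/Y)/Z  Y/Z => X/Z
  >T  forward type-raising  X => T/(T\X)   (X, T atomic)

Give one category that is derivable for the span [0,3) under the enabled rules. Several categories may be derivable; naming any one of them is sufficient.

[0,3] S   <
  [0,1] "the" : S\PP
  [1,3] S\(S\PP)   <
    [1,2] "river" : S
    [2,3] "near" : (S\(S\PP))\S

S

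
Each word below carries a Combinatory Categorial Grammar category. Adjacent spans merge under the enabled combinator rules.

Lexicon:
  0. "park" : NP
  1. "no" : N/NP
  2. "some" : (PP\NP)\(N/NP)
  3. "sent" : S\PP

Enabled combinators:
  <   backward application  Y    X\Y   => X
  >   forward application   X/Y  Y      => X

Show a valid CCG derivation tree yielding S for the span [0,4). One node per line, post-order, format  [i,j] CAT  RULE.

[0,1] NP  lex  "park"
[1,2] N/NP  lex  "no"
[2,3] (PP\NP)\(N/NP)  lex  "some"
[1,3] PP\NP  <  k=2
[0,3] PP  <  k=1
[3,4] S\PP  lex  "sent"
[0,4] S  <  k=3

[0,4] S   <
  [0,3] PP   <
    [0,1] "park" : NP
    [1,3] PP\NP   <
      [1,2] "no" : N/NP
      [2,3] "some" : (PP\NP)\(N/NP)
  [3,4] "sent" : S\PP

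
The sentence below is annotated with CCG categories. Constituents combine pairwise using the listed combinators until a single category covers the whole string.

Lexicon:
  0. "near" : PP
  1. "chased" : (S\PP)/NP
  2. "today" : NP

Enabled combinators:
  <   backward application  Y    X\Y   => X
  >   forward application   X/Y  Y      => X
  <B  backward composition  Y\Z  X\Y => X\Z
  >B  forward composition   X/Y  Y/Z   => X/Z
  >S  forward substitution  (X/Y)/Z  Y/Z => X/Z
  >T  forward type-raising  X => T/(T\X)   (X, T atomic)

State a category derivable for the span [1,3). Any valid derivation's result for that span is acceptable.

[0,3] S   <
  [0,1] "near" : PP
  [1,3] S\PP   >
    [1,2] "chased" : (S\PP)/NP
    [2,3] "today" : NP

S\PP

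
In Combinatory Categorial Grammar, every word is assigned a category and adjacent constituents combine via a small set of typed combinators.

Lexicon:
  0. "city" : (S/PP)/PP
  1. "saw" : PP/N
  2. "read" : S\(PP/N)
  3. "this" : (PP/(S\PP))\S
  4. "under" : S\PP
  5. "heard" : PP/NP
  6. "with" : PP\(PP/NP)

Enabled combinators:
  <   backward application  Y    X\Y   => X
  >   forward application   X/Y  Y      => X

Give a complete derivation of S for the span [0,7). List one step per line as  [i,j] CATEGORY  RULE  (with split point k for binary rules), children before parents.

[0,7] S   >
  [0,5] S/PP   >
    [0,1] "city" : (S/PP)/PP
    [1,5] PP   >
      [1,4] PP/(S\PP)   <
        [1,3] S   <
          [1,2] "saw" : PP/N
          [2,3] "read" : S\(PP/N)
        [3,4] "this" : (PP/(S\PP))\S
      [4,5] "under" : S\PP
  [5,7] PP   <
    [5,6] "heard" : PP/NP
    [6,7] "with" : PP\(PP/NP)

[0,1] (S/PP)/PP  lex  "city"
[1,2] PP/N  lex  "saw"
[2,3] S\(PP/N)  lex  "read"
[1,3] S  <  k=2
[3,4] (PP/(S\PP))\S  lex  "this"
[1,4] PP/(S\PP)  <  k=3
[4,5] S\PP  lex  "under"
[1,5] PP  >  k=4
[0,5] S/PP  >  k=1
[5,6] PP/NP  lex  "heard"
[6,7] PP\(PP/NP)  lex  "with"
[5,7] PP  <  k=6
[0,7] S  >  k=5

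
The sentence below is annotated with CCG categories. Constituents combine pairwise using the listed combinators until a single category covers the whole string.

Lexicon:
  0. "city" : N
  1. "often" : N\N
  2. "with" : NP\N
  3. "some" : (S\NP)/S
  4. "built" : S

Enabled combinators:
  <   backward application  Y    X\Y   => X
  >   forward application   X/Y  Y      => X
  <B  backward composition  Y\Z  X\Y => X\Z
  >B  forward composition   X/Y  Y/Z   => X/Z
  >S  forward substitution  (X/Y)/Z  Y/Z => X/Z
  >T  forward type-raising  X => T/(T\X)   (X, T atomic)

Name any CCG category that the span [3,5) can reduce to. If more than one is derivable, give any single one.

S\NP

[0,5] S   >
  [0,1] S/(S\N)   >T
    [0,1] "city" : N
  [1,5] S\N   <B
    [1,3] NP\N   <B
      [1,2] "often" : N\N
      [2,3] "with" : NP\N
    [3,5] S\NP   >
      [3,4] "some" : (S\NP)/S
      [4,5] "built" : S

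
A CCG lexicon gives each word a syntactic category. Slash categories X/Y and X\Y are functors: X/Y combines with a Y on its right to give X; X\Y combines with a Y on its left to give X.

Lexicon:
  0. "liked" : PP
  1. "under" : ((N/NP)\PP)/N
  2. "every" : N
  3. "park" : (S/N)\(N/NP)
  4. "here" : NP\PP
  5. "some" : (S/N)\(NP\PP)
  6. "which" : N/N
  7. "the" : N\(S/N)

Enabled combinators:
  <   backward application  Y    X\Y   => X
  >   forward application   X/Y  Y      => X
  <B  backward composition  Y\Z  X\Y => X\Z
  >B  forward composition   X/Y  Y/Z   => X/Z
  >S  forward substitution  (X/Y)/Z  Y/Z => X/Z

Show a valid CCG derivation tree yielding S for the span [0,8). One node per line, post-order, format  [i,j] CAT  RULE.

[0,1] PP  lex  "liked"
[1,2] ((N/NP)\PP)/N  lex  "under"
[2,3] N  lex  "every"
[1,3] (N/NP)\PP  >  k=2
[0,3] N/NP  <  k=1
[3,4] (S/N)\(N/NP)  lex  "park"
[0,4] S/N  <  k=3
[4,5] NP\PP  lex  "here"
[5,6] (S/N)\(NP\PP)  lex  "some"
[4,6] S/N  <  k=5
[6,7] N/N  lex  "which"
[4,7] S/N  >B  k=6
[7,8] N\(S/N)  lex  "the"
[4,8] N  <  k=7
[0,8] S  >  k=4

[0,8] S   >
  [0,4] S/N   <
    [0,3] N/NP   <
      [0,1] "liked" : PP
      [1,3] (N/NP)\PP   >
        [1,2] "under" : ((N/NP)\PP)/N
        [2,3] "every" : N
    [3,4] "park" : (S/N)\(N/NP)
  [4,8] N   <
    [4,7] S/N   >B
      [4,6] S/N   <
        [4,5] "here" : NP\PP
        [5,6] "some" : (S/N)\(NP\PP)
      [6,7] "which" : N/N
    [7,8] "the" : N\(S/N)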